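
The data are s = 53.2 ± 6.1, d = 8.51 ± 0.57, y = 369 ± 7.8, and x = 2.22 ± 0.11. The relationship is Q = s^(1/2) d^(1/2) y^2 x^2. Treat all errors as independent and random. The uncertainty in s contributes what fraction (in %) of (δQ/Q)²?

(δQ/Q)² = (½·δs/s)² + (½·δd/d)² + (2·δy/y)² + (2·δx/x)²
  s term: (0.5×0.115)² = 0.00329
  d term: (0.5×0.0670)² = 0.00112
  y term: (2×0.0211)² = 0.00179
  x term: (2×0.0495)² = 0.00982
Total = 0.0160. Share from s = 0.00329/0.0160 = 0.205.

20.5%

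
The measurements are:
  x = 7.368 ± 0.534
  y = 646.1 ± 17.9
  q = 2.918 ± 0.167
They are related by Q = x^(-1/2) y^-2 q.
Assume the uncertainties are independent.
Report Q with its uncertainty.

(2.575 ± 0.225) × 10^-6

Q is a product of powers, so relative uncertainties combine in quadrature:
  (−½·δx/x)² = (-0.5×0.0725)² = 0.00131;  (-2·δy/y)² = (-2×0.0277)² = 0.00307;  (1·δq/q)² = (1×0.0572)² = 0.00328
δQ/Q = √(0.00766) = 0.0875
Q = 2.575e-06, so δQ = 0.0875 × 2.575e-06 = 2.25e-07.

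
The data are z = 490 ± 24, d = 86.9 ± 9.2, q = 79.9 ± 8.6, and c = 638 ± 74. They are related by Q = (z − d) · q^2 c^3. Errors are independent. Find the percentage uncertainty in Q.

41.4%

Let u = z − d = 403. δu = √(δz² + δd²) = √(576 + 84.6) = 25.7, so δu/u = 0.0638.
Q is then a monomial in u, q, c:
δQ/Q = √((δu/u)² + (2·δq/q)² + (3·δc/c)²) = √(0.00407 + 0.0463 + 0.121) = 0.414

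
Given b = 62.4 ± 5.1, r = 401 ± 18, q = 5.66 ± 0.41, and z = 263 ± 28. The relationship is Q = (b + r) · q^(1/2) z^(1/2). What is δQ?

1360

Let u = b + r = 463. δu = √(δb² + δr²) = √(26.0 + 324) = 18.7, so δu/u = 0.0404.
Q is then a monomial in u, q, z:
δQ/Q = √((δu/u)² + (½·δq/q)² + (½·δz/z)²) = √(0.00163 + 0.00131 + 0.00283) = 0.0760
Q = 17900, so δQ = 0.0760 × 17900 = 1360.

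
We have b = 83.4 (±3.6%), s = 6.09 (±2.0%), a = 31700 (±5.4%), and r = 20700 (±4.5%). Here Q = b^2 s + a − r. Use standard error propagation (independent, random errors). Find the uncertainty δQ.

Let p = b^2·s = 42400. δp/p = √((2·δb/b)² + (1·δs/s)²) = √(0.00518 + 0.000400) = 0.0747, so δp = 3170.
Q = p + a − r: δQ = √(δp² + δa² + δr²) = √(1e+07 + 2.93e+06 + 8.68e+05) = 3720

3720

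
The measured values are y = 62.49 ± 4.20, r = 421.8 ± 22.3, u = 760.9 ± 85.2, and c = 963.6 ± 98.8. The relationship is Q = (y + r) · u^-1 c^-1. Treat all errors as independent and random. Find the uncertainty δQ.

Let w = y + r = 484.3. δw = √(δy² + δr²) = √(17.6 + 497) = 22.7, so δw/w = 0.0469.
Q is then a monomial in w, u, c:
δQ/Q = √((δw/w)² + (-1·δu/u)² + (-1·δc/c)²) = √(0.00220 + 0.0125 + 0.0105) = 0.159
Q = 0.0006605, so δQ = 0.159 × 0.0006605 = 0.000105.

0.000105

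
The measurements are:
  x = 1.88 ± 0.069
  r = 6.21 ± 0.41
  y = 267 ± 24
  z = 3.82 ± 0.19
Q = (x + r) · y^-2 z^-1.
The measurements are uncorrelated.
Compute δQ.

Let u = x + r = 8.09. δu = √(δx² + δr²) = √(0.00476 + 0.168) = 0.416, so δu/u = 0.0514.
Q is then a monomial in u, y, z:
δQ/Q = √((δu/u)² + (-2·δy/y)² + (-1·δz/z)²) = √(0.00264 + 0.0323 + 0.00247) = 0.193
Q = 2.97e-05, so δQ = 0.193 × 2.97e-05 = 5.75e-06.

5.75e-06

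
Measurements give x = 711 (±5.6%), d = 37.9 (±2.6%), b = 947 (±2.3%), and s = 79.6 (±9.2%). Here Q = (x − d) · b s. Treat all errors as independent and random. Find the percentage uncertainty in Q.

11.2%

Let u = x − d = 673. δu = √(δx² + δd²) = √(1590 + 0.971) = 39.8, so δu/u = 0.0592.
Q is then a monomial in u, b, s:
δQ/Q = √((δu/u)² + (1·δb/b)² + (1·δs/s)²) = √(0.00350 + 0.000529 + 0.00846) = 0.112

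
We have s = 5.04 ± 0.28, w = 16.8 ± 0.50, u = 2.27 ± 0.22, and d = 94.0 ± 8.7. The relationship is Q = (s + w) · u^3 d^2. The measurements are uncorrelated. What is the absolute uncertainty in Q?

7.8e+05

Let h = s + w = 21.8. δh = √(δs² + δw²) = √(0.0784 + 0.250) = 0.573, so δh/h = 0.0262.
Q is then a monomial in h, u, d:
δQ/Q = √((δh/h)² + (3·δu/u)² + (2·δd/d)²) = √(0.000688 + 0.0845 + 0.0343) = 0.346
Q = 2.26e+06, so δQ = 0.346 × 2.26e+06 = 7.8e+05.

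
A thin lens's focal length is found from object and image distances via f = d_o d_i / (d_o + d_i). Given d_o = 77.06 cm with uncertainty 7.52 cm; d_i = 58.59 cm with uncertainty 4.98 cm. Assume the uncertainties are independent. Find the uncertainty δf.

2.13 cm

∂f/∂d_o = (d_i/(d_o+d_i))² = 0.187;  ∂f/∂d_i = (d_o/(d_o+d_i))² = 0.323
δf = √((∂f/∂d_o · δd_o)² + (∂f/∂d_i · δd_i)²) = √(1.97 + 2.58) = 2.13 cm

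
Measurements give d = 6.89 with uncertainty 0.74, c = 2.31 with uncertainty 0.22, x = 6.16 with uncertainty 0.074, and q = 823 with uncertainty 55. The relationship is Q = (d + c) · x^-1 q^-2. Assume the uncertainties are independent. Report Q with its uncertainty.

Let u = d + c = 9.20. δu = √(δd² + δc²) = √(0.548 + 0.0484) = 0.772, so δu/u = 0.0839.
Q is then a monomial in u, x, q:
δQ/Q = √((δu/u)² + (-1·δx/x)² + (-2·δq/q)²) = √(0.00704 + 0.000144 + 0.0179) = 0.158
Q = 2.2e-06, so δQ = 0.158 × 2.2e-06 = 3.49e-07.

(2.20 ± 0.349) × 10^-6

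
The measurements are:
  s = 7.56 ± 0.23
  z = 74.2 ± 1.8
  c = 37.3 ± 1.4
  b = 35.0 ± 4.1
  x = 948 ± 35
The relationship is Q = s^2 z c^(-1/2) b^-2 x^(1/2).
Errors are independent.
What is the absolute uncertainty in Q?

Relative error in a monomial: (δQ/Q)² = Σ (nᵢ · δxᵢ/xᵢ)².
  (2·δs/s)² = (2×0.0304)² = 0.00370;  (1·δz/z)² = (1×0.0243)² = 0.000588;  (−½·δc/c)² = (-0.5×0.0375)² = 0.000352;  (-2·δb/b)² = (-2×0.117)² = 0.0549;  (½·δx/x)² = (0.5×0.0369)² = 0.000341
δQ/Q = √(0.0599) = 0.245
Q = 17.5, so δQ = 0.245 × 17.5 = 4.27.

4.27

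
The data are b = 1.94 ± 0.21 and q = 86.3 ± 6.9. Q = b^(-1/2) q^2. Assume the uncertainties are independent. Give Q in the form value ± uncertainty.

Each factor contributes (exponent × relative error)² to (δQ/Q)²:
  (−½·δb/b)² = (-0.5×0.108)² = 0.00293;  (2·δq/q)² = (2×0.0800)² = 0.0256
δQ/Q = √(0.0285) = 0.169
Q = 5350, so δQ = 0.169 × 5350 = 903.

5350 ± 903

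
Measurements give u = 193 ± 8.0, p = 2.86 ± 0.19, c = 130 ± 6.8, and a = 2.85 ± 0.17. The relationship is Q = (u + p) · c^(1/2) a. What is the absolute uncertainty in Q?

Let w = u + p = 196. δw = √(δu² + δp²) = √(64.0 + 0.0361) = 8.00, so δw/w = 0.0409.
Q is then a monomial in w, c, a:
δQ/Q = √((δw/w)² + (½·δc/c)² + (1·δa/a)²) = √(0.00167 + 0.000684 + 0.00356) = 0.0769
Q = 6360, so δQ = 0.0769 × 6360 = 489.

489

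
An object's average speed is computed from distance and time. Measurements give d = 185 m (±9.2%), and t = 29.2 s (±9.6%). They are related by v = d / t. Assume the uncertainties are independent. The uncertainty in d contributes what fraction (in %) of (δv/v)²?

47.9%

(δv/v)² = (1·δd/d)² + (-1·δt/t)²
  d term: (1×0.0920)² = 0.00846
  t term: (-1×0.0960)² = 0.00922
Total = 0.0177. Share from d = 0.00846/0.0177 = 0.479.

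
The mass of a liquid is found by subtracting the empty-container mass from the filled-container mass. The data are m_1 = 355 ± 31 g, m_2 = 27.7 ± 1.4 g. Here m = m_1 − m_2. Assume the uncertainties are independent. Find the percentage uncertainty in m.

Absolute uncertainties add in quadrature for a linear combination:
  (δm_1)² = 961;  (δm_2)² = 1.96
δm = √(963) = 31.0 g
m = 327 g, so δm/m = 31.0/327 = 0.0948.

9.48%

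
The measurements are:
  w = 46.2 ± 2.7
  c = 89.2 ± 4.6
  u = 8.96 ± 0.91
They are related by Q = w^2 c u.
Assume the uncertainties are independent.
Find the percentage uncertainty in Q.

16.3%

Q is a product of powers, so relative uncertainties combine in quadrature:
  (2·δw/w)² = (2×0.0584)² = 0.0137;  (1·δc/c)² = (1×0.0516)² = 0.00266;  (1·δu/u)² = (1×0.102)² = 0.0103
δQ/Q = √(0.0266) = 0.163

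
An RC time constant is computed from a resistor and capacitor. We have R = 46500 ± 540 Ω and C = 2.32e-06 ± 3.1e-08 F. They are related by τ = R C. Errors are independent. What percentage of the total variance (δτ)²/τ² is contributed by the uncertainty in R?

(δτ/τ)² = (1·δR/R)² + (1·δC/C)²
  R term: (1×0.0116)² = 0.000135
  C term: (1×0.0134)² = 0.000179
Total = 0.000313. Share from R = 0.000135/0.000313 = 0.430.

43.0%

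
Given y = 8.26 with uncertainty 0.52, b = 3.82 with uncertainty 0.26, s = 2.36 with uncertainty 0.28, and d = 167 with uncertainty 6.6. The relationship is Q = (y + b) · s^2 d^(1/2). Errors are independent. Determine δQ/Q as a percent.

24.3%

Let u = y + b = 12.1. δu = √(δy² + δb²) = √(0.270 + 0.0676) = 0.581, so δu/u = 0.0481.
Q is then a monomial in u, s, d:
δQ/Q = √((δu/u)² + (2·δs/s)² + (½·δd/d)²) = √(0.00232 + 0.0563 + 0.000390) = 0.243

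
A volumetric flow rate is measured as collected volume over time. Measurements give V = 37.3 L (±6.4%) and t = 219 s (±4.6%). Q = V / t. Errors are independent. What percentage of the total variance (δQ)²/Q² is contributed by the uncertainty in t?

34.1%

(δQ/Q)² = (1·δV/V)² + (-1·δt/t)²
  V term: (1×0.0640)² = 0.00410
  t term: (-1×0.0460)² = 0.00212
Total = 0.00621. Share from t = 0.00212/0.00621 = 0.341.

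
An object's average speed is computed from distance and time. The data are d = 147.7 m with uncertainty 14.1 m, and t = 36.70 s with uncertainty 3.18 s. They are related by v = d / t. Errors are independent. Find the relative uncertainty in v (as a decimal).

0.129

Relative error in a monomial: (δv/v)² = Σ (nᵢ · δxᵢ/xᵢ)².
  (1·δd/d)² = (1×0.0955)² = 0.00911;  (-1·δt/t)² = (-1×0.0866)² = 0.00751
δv/v = √(0.0166) = 0.129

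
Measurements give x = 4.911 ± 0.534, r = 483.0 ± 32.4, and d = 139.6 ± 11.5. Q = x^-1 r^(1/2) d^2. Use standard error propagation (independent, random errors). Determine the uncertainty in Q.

Since Q is a product/quotient, work with relative uncertainties:
  (-1·δx/x)² = (-1×0.109)² = 0.0118;  (½·δr/r)² = (0.5×0.0671)² = 0.00112;  (2·δd/d)² = (2×0.0824)² = 0.0271
δQ/Q = √(0.0401) = 0.200
Q = 87210, so δQ = 0.200 × 87210 = 17500.

17500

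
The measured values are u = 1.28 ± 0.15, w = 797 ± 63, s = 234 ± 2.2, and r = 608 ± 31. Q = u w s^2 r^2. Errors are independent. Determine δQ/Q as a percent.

17.5%

For a monomial Q ∝ u, w, s^2, r^2, fractional errors add in quadrature:
  (1·δu/u)² = (1×0.117)² = 0.0137;  (1·δw/w)² = (1×0.0790)² = 0.00625;  (2·δs/s)² = (2×0.00940)² = 0.000354;  (2·δr/r)² = (2×0.0510)² = 0.0104
δQ/Q = √(0.0307) = 0.175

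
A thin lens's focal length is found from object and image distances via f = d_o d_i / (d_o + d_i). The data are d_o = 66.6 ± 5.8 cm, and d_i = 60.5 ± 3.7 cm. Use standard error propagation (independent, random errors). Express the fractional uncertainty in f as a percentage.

5.24%

∂f/∂d_o = (d_i/(d_o+d_i))² = 0.227;  ∂f/∂d_i = (d_o/(d_o+d_i))² = 0.275
δf = √((∂f/∂d_o · δd_o)² + (∂f/∂d_i · δd_i)²) = √(1.73 + 1.03) = 1.66 cm
f = 31.7 cm, so δf/f = 1.66/31.7 = 0.0524.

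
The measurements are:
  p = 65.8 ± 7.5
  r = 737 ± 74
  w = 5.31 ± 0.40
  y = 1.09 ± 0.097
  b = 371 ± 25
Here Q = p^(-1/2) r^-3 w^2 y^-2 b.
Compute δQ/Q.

0.391

Since Q is a product/quotient, work with relative uncertainties:
  (−½·δp/p)² = (-0.5×0.114)² = 0.00325;  (-3·δr/r)² = (-3×0.100)² = 0.0907;  (2·δw/w)² = (2×0.0753)² = 0.0227;  (-2·δy/y)² = (-2×0.0890)² = 0.0317;  (1·δb/b)² = (1×0.0674)² = 0.00454
δQ/Q = √(0.153) = 0.391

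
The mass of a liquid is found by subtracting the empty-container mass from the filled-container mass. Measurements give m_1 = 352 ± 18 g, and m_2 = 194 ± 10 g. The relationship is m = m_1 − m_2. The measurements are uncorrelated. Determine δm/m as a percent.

13.0%

Each term contributes (cᵢ δxᵢ)² to (δm)²:
  (δm_1)² = 324;  (δm_2)² = 100
δm = √(424) = 20.6 g
m = 158 g, so δm/m = 20.6/158 = 0.130.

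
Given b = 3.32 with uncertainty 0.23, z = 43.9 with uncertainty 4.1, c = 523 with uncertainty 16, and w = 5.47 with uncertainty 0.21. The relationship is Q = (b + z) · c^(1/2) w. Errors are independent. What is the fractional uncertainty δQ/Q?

0.0963

Let u = b + z = 47.2. δu = √(δb² + δz²) = √(0.0529 + 16.8) = 4.11, so δu/u = 0.0870.
Q is then a monomial in u, c, w:
δQ/Q = √((δu/u)² + (½·δc/c)² + (1·δw/w)²) = √(0.00756 + 0.000234 + 0.00147) = 0.0963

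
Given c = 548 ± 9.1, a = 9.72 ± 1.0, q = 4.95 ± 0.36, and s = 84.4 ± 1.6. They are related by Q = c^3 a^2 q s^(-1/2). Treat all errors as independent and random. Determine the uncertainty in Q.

1.88e+09

Relative error in a monomial: (δQ/Q)² = Σ (nᵢ · δxᵢ/xᵢ)².
  (3·δc/c)² = (3×0.0166)² = 0.00248;  (2·δa/a)² = (2×0.103)² = 0.0423;  (1·δq/q)² = (1×0.0727)² = 0.00529;  (−½·δs/s)² = (-0.5×0.0190)² = 8.98e-05
δQ/Q = √(0.0502) = 0.224
Q = 8.38e+09, so δQ = 0.224 × 8.38e+09 = 1.88e+09.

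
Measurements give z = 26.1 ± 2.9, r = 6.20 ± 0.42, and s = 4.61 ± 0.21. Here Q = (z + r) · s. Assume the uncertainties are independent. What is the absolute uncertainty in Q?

Let u = z + r = 32.3. δu = √(δz² + δr²) = √(8.41 + 0.176) = 2.93, so δu/u = 0.0907.
Q is then a monomial in u, s:
δQ/Q = √((δu/u)² + (1·δs/s)²) = √(0.00823 + 0.00208) = 0.102
Q = 149, so δQ = 0.102 × 149 = 15.1.

15.1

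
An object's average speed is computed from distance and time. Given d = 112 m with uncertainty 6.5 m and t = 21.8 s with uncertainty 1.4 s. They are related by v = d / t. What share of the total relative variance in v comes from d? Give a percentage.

45.0%

(δv/v)² = (1·δd/d)² + (-1·δt/t)²
  d term: (1×0.0580)² = 0.00337
  t term: (-1×0.0642)² = 0.00412
Total = 0.00749. Share from d = 0.00337/0.00749 = 0.450.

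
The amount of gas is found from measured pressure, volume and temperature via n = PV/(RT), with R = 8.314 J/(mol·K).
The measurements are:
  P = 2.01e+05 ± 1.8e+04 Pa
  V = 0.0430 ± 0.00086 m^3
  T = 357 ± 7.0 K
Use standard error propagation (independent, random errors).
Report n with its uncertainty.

2.91 ± 0.273 mol

For a monomial n ∝ P, V, T^-1, fractional errors add in quadrature:
  (1·δP/P)² = (1×0.0896)² = 0.00802;  (1·δV/V)² = (1×0.0200)² = 0.000400;  (-1·δT/T)² = (-1×0.0196)² = 0.000384
δn/n = √(0.00880) = 0.0938
n = 2.91 mol, so δn = 0.0938 × 2.91 = 0.273 mol.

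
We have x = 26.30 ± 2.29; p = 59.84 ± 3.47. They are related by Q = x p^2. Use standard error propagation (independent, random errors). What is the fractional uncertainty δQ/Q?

Each factor contributes (exponent × relative error)² to (δQ/Q)²:
  (1·δx/x)² = (1×0.0871)² = 0.00758;  (2·δp/p)² = (2×0.0580)² = 0.0135
δQ/Q = √(0.0210) = 0.145

0.145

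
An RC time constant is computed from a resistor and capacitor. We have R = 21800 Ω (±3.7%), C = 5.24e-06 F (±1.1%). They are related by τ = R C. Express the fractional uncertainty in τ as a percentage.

3.86%

τ is a product of powers, so relative uncertainties combine in quadrature:
  (1·δR/R)² = (1×0.0370)² = 0.00137;  (1·δC/C)² = (1×0.0110)² = 0.000121
δτ/τ = √(0.00149) = 0.0386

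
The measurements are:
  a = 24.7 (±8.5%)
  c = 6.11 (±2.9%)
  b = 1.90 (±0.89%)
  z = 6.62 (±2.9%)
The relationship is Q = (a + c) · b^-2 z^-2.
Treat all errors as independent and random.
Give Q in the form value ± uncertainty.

Let u = a + c = 30.8. δu = √(δa² + δc²) = √(4.41 + 0.0314) = 2.11, so δu/u = 0.0684.
Q is then a monomial in u, b, z:
δQ/Q = √((δu/u)² + (-2·δb/b)² + (-2·δz/z)²) = √(0.00468 + 0.000317 + 0.00336) = 0.0914
Q = 0.195, so δQ = 0.0914 × 0.195 = 0.0178.

0.195 ± 0.0178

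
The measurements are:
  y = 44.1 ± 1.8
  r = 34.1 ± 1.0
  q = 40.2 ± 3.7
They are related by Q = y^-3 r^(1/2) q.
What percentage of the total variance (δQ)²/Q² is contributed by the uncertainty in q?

35.8%

(δQ/Q)² = (-3·δy/y)² + (½·δr/r)² + (1·δq/q)²
  y term: (-3×0.0408)² = 0.0150
  r term: (0.5×0.0293)² = 0.000215
  q term: (1×0.0920)² = 0.00847
Total = 0.0237. Share from q = 0.00847/0.0237 = 0.358.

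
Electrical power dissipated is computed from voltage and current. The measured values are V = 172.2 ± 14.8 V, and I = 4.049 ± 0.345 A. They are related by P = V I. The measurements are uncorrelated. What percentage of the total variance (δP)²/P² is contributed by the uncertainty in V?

50.4%

(δP/P)² = (1·δV/V)² + (1·δI/I)²
  V term: (1×0.0859)² = 0.00739
  I term: (1×0.0852)² = 0.00726
Total = 0.0146. Share from V = 0.00739/0.0146 = 0.504.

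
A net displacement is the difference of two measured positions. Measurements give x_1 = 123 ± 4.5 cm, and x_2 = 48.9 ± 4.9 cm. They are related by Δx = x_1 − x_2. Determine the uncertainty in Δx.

For a sum/difference, combine absolute errors in quadrature:
  (δx_1)² = 20.2;  (δx_2)² = 24.0
δΔx = √(44.3) = 6.65 cm

6.65 cm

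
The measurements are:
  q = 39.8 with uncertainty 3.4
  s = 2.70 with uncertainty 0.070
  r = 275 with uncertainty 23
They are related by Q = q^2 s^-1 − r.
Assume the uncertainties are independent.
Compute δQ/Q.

Let p = q^2·s^-1 = 587. δp/p = √((2·δq/q)² + (-1·δs/s)²) = √(0.0292 + 0.000672) = 0.173, so δp = 101.
Q = p − r: δQ = √(δp² + δr²) = √(10300 + 529) = 104
Q = 312, so δQ/Q = 104/312 = 0.334.

0.334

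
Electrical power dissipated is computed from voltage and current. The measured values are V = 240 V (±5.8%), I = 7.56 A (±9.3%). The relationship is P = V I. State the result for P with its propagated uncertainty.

Relative error in a monomial: (δP/P)² = Σ (nᵢ · δxᵢ/xᵢ)².
  (1·δV/V)² = (1×0.0580)² = 0.00336;  (1·δI/I)² = (1×0.0930)² = 0.00865
δP/P = √(0.0120) = 0.110
P = 1810 W, so δP = 0.110 × 1810 = 199 W.

1810 ± 199 W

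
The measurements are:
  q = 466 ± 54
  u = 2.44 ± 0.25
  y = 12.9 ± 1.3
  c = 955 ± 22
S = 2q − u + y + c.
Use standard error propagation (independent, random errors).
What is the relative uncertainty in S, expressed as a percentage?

Sums and differences: (δS)² = Σ (cᵢ δxᵢ)².
  (2·δq)² = 11700;  (δu)² = 0.0625;  (δy)² = 1.69;  (δc)² = 484
δS = √(12100) = 110
S = 1900, so δS/S = 110/1900 = 0.0581.

5.81%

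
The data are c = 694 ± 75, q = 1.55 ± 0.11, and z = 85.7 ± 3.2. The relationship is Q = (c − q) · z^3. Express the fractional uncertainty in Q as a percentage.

15.6%

Let u = c − q = 692. δu = √(δc² + δq²) = √(5620 + 0.0121) = 75.0, so δu/u = 0.108.
Q is then a monomial in u, z:
δQ/Q = √((δu/u)² + (3·δz/z)²) = √(0.0117 + 0.0125) = 0.156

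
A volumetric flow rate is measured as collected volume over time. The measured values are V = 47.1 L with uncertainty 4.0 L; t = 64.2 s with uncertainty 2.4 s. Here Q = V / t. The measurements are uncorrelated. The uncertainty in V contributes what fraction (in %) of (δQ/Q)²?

83.8%

(δQ/Q)² = (1·δV/V)² + (-1·δt/t)²
  V term: (1×0.0849)² = 0.00721
  t term: (-1×0.0374)² = 0.00140
Total = 0.00861. Share from V = 0.00721/0.00861 = 0.838.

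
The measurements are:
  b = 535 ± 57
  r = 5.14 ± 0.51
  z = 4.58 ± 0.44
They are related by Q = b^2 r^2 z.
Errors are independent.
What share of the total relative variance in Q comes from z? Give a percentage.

9.82%

(δQ/Q)² = (2·δb/b)² + (2·δr/r)² + (1·δz/z)²
  b term: (2×0.107)² = 0.0454
  r term: (2×0.0992)² = 0.0394
  z term: (1×0.0961)² = 0.00923
Total = 0.0940. Share from z = 0.00923/0.0940 = 0.0982.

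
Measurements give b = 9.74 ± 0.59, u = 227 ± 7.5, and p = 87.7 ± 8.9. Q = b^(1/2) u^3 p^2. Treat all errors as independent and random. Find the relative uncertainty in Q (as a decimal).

0.228

For a monomial Q ∝ b^(1/2), u^3, p^2, fractional errors add in quadrature:
  (½·δb/b)² = (0.5×0.0606)² = 0.000917;  (3·δu/u)² = (3×0.0330)² = 0.00982;  (2·δp/p)² = (2×0.101)² = 0.0412
δQ/Q = √(0.0519) = 0.228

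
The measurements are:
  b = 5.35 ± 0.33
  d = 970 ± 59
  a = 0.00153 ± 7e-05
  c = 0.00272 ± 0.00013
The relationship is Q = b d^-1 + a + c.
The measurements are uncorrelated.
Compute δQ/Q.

Let p = b·d^-1 = 0.00552. δp/p = √((1·δb/b)² + (-1·δd/d)²) = √(0.00380 + 0.00370) = 0.0866, so δp = 0.000478.
Q = p + a + c: δQ = √(δp² + δa² + δc²) = √(2.28e-07 + 4.9e-09 + 1.69e-08) = 0.000500
Q = 0.00977, so δQ/Q = 0.000500/0.00977 = 0.0512.

0.0512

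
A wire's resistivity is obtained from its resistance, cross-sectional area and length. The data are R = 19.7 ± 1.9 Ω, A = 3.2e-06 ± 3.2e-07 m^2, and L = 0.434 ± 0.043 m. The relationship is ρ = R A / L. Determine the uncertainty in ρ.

For a monomial ρ ∝ R, A, L^-1, fractional errors add in quadrature:
  (1·δR/R)² = (1×0.0964)² = 0.00930;  (1·δA/A)² = (1×0.100)² = 0.0100;  (-1·δL/L)² = (-1×0.0991)² = 0.00982
δρ/ρ = √(0.0291) = 0.171
ρ = 0.000145 Ω·m, so δρ = 0.171 × 0.000145 = 2.48e-05 Ω·m.

2.48e-05 Ω·m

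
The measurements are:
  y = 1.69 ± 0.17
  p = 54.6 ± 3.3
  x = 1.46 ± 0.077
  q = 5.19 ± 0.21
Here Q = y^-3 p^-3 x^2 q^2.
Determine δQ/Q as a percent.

37.6%

Q is a product of powers, so relative uncertainties combine in quadrature:
  (-3·δy/y)² = (-3×0.101)² = 0.0911;  (-3·δp/p)² = (-3×0.0604)² = 0.0329;  (2·δx/x)² = (2×0.0527)² = 0.0111;  (2·δq/q)² = (2×0.0405)² = 0.00655
δQ/Q = √(0.142) = 0.376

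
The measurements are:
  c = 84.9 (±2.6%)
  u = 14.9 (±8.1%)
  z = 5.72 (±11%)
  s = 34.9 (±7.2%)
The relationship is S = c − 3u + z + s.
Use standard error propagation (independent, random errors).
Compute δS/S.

0.0615

Absolute uncertainties add in quadrature for a linear combination:
  (δc)² = 4.87;  (3·δu)² = 13.1;  (δz)² = 0.396;  (δs)² = 6.31
δS = √(24.7) = 4.97
S = 80.8, so δS/S = 4.97/80.8 = 0.0615.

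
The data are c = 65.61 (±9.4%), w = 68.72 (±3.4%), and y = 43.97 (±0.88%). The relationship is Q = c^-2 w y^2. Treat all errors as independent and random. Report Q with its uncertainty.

Each factor contributes (exponent × relative error)² to (δQ/Q)²:
  (-2·δc/c)² = (-2×0.0940)² = 0.0353;  (1·δw/w)² = (1×0.0340)² = 0.00116;  (2·δy/y)² = (2×0.00880)² = 0.000310
δQ/Q = √(0.0368) = 0.192
Q = 30.86, so δQ = 0.192 × 30.86 = 5.92.

30.86 ± 5.92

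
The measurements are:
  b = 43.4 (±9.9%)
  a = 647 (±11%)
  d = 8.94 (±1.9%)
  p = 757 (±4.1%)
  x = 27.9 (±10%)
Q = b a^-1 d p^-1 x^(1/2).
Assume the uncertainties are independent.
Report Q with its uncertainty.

Since Q is a product/quotient, work with relative uncertainties:
  (1·δb/b)² = (1×0.0990)² = 0.00980;  (-1·δa/a)² = (-1×0.110)² = 0.0121;  (1·δd/d)² = (1×0.0190)² = 0.000361;  (-1·δp/p)² = (-1×0.0410)² = 0.00168;  (½·δx/x)² = (0.5×0.100)² = 0.00250
δQ/Q = √(0.0264) = 0.163
Q = 0.00418, so δQ = 0.163 × 0.00418 = 0.000680.

0.00418 ± 0.000680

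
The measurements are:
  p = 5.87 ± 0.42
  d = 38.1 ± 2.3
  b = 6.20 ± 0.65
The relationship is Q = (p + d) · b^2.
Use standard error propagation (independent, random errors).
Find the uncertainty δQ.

Let u = p + d = 44.0. δu = √(δp² + δd²) = √(0.176 + 5.29) = 2.34, so δu/u = 0.0532.
Q is then a monomial in u, b:
δQ/Q = √((δu/u)² + (2·δb/b)²) = √(0.00283 + 0.0440) = 0.216
Q = 1690, so δQ = 0.216 × 1690 = 366.

366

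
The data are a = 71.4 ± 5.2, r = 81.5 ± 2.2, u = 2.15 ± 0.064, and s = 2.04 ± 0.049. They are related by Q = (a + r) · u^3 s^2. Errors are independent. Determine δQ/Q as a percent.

Let w = a + r = 153. δw = √(δa² + δr²) = √(27.0 + 4.84) = 5.65, so δw/w = 0.0369.
Q is then a monomial in w, u, s:
δQ/Q = √((δw/w)² + (3·δu/u)² + (2·δs/s)²) = √(0.00136 + 0.00797 + 0.00231) = 0.108

10.8%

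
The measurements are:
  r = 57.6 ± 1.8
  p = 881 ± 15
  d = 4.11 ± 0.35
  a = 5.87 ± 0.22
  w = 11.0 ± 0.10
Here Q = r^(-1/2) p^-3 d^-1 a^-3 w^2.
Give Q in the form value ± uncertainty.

(2.80 ± 0.426) × 10^-11

Products/powers → add relative errors in quadrature, weighted by exponent:
  (−½·δr/r)² = (-0.5×0.0312)² = 0.000244;  (-3·δp/p)² = (-3×0.0170)² = 0.00261;  (-1·δd/d)² = (-1×0.0852)² = 0.00725;  (-3·δa/a)² = (-3×0.0375)² = 0.0126;  (2·δw/w)² = (2×0.00909)² = 0.000331
δQ/Q = √(0.0231) = 0.152
Q = 2.8e-11, so δQ = 0.152 × 2.8e-11 = 4.26e-12.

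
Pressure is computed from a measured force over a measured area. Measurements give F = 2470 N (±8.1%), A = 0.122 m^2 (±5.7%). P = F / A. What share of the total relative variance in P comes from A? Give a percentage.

33.1%

(δP/P)² = (1·δF/F)² + (-1·δA/A)²
  F term: (1×0.0810)² = 0.00656
  A term: (-1×0.0570)² = 0.00325
Total = 0.00981. Share from A = 0.00325/0.00981 = 0.331.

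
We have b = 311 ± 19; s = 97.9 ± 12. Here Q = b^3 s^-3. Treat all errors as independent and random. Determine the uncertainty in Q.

13.2

Relative error in a monomial: (δQ/Q)² = Σ (nᵢ · δxᵢ/xᵢ)².
  (3·δb/b)² = (3×0.0611)² = 0.0336;  (-3·δs/s)² = (-3×0.123)² = 0.135
δQ/Q = √(0.169) = 0.411
Q = 32.1, so δQ = 0.411 × 32.1 = 13.2.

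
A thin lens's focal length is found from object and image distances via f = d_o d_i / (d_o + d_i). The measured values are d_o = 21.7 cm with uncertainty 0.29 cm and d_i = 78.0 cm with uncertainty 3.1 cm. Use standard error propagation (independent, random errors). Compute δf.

0.230 cm

∂f/∂d_o = (d_i/(d_o+d_i))² = 0.612;  ∂f/∂d_i = (d_o/(d_o+d_i))² = 0.0474
δf = √((∂f/∂d_o · δd_o)² + (∂f/∂d_i · δd_i)²) = √(0.0315 + 0.0216) = 0.230 cm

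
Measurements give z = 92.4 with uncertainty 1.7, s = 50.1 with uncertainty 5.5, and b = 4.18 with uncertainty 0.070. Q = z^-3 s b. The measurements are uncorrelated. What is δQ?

Q is a product of powers, so relative uncertainties combine in quadrature:
  (-3·δz/z)² = (-3×0.0184)² = 0.00305;  (1·δs/s)² = (1×0.110)² = 0.0121;  (1·δb/b)² = (1×0.0167)² = 0.000280
δQ/Q = √(0.0154) = 0.124
Q = 0.000265, so δQ = 0.124 × 0.000265 = 3.29e-05.

3.29e-05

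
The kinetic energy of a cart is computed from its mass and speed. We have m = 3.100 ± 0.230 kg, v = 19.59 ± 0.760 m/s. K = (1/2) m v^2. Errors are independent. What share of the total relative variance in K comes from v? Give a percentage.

52.2%

(δK/K)² = (1·δm/m)² + (2·δv/v)²
  m term: (1×0.0742)² = 0.00550
  v term: (2×0.0388)² = 0.00602
Total = 0.0115. Share from v = 0.00602/0.0115 = 0.522.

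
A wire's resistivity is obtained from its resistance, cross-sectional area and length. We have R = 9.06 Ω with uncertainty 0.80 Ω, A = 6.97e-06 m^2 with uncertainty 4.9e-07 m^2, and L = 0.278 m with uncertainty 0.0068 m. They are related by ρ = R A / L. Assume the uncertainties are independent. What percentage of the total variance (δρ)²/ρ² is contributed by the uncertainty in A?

37.1%

(δρ/ρ)² = (1·δR/R)² + (1·δA/A)² + (-1·δL/L)²
  R term: (1×0.0883)² = 0.00780
  A term: (1×0.0703)² = 0.00494
  L term: (-1×0.0245)² = 0.000598
Total = 0.0133. Share from A = 0.00494/0.0133 = 0.371.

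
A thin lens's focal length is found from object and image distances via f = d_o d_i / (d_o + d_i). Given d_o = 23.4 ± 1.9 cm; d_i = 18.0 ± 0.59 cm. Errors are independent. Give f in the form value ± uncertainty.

∂f/∂d_o = (d_i/(d_o+d_i))² = 0.189;  ∂f/∂d_i = (d_o/(d_o+d_i))² = 0.319
δf = √((∂f/∂d_o · δd_o)² + (∂f/∂d_i · δd_i)²) = √(0.129 + 0.0355) = 0.406 cm
f = 10.2 cm.

10.2 ± 0.406 cm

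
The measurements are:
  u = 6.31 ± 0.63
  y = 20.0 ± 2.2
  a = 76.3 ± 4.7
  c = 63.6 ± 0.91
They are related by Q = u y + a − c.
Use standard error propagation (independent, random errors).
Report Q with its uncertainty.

139 ± 19.3

Let p = u·y = 126. δp/p = √((1·δu/u)² + (1·δy/y)²) = √(0.00997 + 0.0121) = 0.149, so δp = 18.7.
Q = p + a − c: δQ = √(δp² + δa² + δc²) = √(351 + 22.1 + 0.828) = 19.3
Q = 139.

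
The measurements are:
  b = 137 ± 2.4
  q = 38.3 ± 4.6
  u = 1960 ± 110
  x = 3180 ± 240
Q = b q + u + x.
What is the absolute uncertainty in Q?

689

Let p = b·q = 5250. δp/p = √((1·δb/b)² + (1·δq/q)²) = √(0.000307 + 0.0144) = 0.121, so δp = 637.
Q = p + u + x: δQ = √(δp² + δu² + δx²) = √(4.06e+05 + 12100 + 57600) = 689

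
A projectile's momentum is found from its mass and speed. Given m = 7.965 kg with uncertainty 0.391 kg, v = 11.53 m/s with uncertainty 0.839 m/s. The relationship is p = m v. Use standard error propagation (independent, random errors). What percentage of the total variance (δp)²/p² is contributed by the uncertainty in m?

(δp/p)² = (1·δm/m)² + (1·δv/v)²
  m term: (1×0.0491)² = 0.00241
  v term: (1×0.0728)² = 0.00529
Total = 0.00770. Share from m = 0.00241/0.00770 = 0.313.

31.3%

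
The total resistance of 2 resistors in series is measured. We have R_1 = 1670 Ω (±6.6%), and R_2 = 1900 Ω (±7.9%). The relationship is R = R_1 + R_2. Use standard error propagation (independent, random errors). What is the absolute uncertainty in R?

186 Ω

R is a linear combination, so absolute uncertainties add in quadrature:
  (δR_1)² = 12100;  (δR_2)² = 22500
δR = √(34700) = 186 Ω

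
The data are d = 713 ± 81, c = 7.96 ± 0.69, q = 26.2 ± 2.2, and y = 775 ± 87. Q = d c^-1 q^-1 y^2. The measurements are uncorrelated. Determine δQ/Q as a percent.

For a monomial Q ∝ d, c^-1, q^-1, y^2, fractional errors add in quadrature:
  (1·δd/d)² = (1×0.114)² = 0.0129;  (-1·δc/c)² = (-1×0.0867)² = 0.00751;  (-1·δq/q)² = (-1×0.0840)² = 0.00705;  (2·δy/y)² = (2×0.112)² = 0.0504
δQ/Q = √(0.0779) = 0.279

27.9%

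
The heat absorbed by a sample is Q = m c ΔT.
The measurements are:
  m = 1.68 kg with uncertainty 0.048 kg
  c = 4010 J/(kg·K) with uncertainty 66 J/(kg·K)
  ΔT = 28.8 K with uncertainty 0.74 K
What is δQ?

Since Q is a product/quotient, work with relative uncertainties:
  (1·δm/m)² = (1×0.0286)² = 0.000816;  (1·δc/c)² = (1×0.0165)² = 0.000271;  (1·δΔT/ΔT)² = (1×0.0257)² = 0.000660
δQ/Q = √(0.00175) = 0.0418
Q = 1.94e+05 J, so δQ = 0.0418 × 1.94e+05 = 8110 J.

8110 J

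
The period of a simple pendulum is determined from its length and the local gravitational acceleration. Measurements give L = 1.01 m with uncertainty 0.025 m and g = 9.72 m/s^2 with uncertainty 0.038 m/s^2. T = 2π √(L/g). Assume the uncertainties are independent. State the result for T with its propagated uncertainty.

Relative error in a monomial: (δT/T)² = Σ (nᵢ · δxᵢ/xᵢ)².
  (½·δL/L)² = (0.5×0.0248)² = 0.000153;  (−½·δg/g)² = (-0.5×0.00391)² = 3.82e-06
δT/T = √(0.000157) = 0.0125
T = 2.03 s, so δT = 0.0125 × 2.03 = 0.0254 s.

2.03 ± 0.0254 s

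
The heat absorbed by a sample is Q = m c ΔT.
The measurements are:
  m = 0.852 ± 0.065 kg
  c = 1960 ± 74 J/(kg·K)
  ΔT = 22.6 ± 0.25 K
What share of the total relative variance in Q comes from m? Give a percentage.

79.0%

(δQ/Q)² = (1·δm/m)² + (1·δc/c)² + (1·δΔT/ΔT)²
  m term: (1×0.0763)² = 0.00582
  c term: (1×0.0378)² = 0.00143
  ΔT term: (1×0.0111)² = 0.000122
Total = 0.00737. Share from m = 0.00582/0.00737 = 0.790.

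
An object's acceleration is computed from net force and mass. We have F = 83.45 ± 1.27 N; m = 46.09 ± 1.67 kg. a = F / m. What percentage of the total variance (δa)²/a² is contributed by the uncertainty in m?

85.0%

(δa/a)² = (1·δF/F)² + (-1·δm/m)²
  F term: (1×0.0152)² = 0.000232
  m term: (-1×0.0362)² = 0.00131
Total = 0.00154. Share from m = 0.00131/0.00154 = 0.850.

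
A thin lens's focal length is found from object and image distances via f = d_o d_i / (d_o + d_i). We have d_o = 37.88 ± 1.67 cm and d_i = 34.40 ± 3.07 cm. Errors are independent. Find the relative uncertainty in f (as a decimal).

0.0513

∂f/∂d_o = (d_i/(d_o+d_i))² = 0.227;  ∂f/∂d_i = (d_o/(d_o+d_i))² = 0.275
δf = √((∂f/∂d_o · δd_o)² + (∂f/∂d_i · δd_i)²) = √(0.143 + 0.711) = 0.924 cm
f = 18.03 cm, so δf/f = 0.924/18.03 = 0.0513.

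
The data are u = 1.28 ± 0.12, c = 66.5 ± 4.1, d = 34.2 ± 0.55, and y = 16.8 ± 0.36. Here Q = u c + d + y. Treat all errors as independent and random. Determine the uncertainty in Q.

Let p = u·c = 85.1. δp/p = √((1·δu/u)² + (1·δc/c)²) = √(0.00879 + 0.00380) = 0.112, so δp = 9.55.
Q = p + d + y: δQ = √(δp² + δd² + δy²) = √(91.2 + 0.303 + 0.130) = 9.57

9.57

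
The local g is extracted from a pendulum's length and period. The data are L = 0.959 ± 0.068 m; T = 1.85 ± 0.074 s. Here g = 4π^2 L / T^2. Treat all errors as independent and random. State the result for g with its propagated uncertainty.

11.1 ± 1.18 m/s^2

For a monomial g ∝ L, T^-2, fractional errors add in quadrature:
  (1·δL/L)² = (1×0.0709)² = 0.00503;  (-2·δT/T)² = (-2×0.0400)² = 0.00640
δg/g = √(0.0114) = 0.107
g = 11.1 m/s^2, so δg = 0.107 × 11.1 = 1.18 m/s^2.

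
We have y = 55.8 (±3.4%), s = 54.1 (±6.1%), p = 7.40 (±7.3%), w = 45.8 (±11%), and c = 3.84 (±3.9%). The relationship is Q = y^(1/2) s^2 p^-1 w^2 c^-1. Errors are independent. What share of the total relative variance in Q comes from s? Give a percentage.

(δQ/Q)² = (½·δy/y)² + (2·δs/s)² + (-1·δp/p)² + (2·δw/w)² + (-1·δc/c)²
  y term: (0.5×0.0340)² = 0.000289
  s term: (2×0.0610)² = 0.0149
  p term: (-1×0.0730)² = 0.00533
  w term: (2×0.110)² = 0.0484
  c term: (-1×0.0390)² = 0.00152
Total = 0.0704. Share from s = 0.0149/0.0704 = 0.211.

21.1%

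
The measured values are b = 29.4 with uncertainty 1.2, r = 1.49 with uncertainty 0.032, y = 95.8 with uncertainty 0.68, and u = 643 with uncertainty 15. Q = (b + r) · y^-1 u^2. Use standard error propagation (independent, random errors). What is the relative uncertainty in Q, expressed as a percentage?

6.11%

Let w = b + r = 30.9. δw = √(δb² + δr²) = √(1.44 + 0.00102) = 1.20, so δw/w = 0.0389.
Q is then a monomial in w, y, u:
δQ/Q = √((δw/w)² + (-1·δy/y)² + (2·δu/u)²) = √(0.00151 + 5.04e-05 + 0.00218) = 0.0611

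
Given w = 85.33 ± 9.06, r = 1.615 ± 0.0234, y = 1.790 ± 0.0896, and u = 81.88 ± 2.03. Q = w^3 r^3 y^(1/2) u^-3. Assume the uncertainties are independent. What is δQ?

2.11

Each factor contributes (exponent × relative error)² to (δQ/Q)²:
  (3·δw/w)² = (3×0.106)² = 0.101;  (3·δr/r)² = (3×0.0145)² = 0.00189;  (½·δy/y)² = (0.5×0.0501)² = 0.000626;  (-3·δu/u)² = (-3×0.0248)² = 0.00553
δQ/Q = √(0.110) = 0.331
Q = 6.378, so δQ = 0.331 × 6.378 = 2.11.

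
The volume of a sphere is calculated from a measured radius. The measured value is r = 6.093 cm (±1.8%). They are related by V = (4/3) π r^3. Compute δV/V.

V ∝ r^3, so δV/V = |3| · δr/r = 3 × 0.0180 = 0.0540.

0.0540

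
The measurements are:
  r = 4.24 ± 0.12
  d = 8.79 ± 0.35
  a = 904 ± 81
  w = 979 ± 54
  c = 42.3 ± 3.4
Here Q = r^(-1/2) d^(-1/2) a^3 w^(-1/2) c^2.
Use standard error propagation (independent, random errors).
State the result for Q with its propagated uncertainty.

(6.92 ± 2.18) × 10^9

Since Q is a product/quotient, work with relative uncertainties:
  (−½·δr/r)² = (-0.5×0.0283)² = 0.000200;  (−½·δd/d)² = (-0.5×0.0398)² = 0.000396;  (3·δa/a)² = (3×0.0896)² = 0.0723;  (−½·δw/w)² = (-0.5×0.0552)² = 0.000761;  (2·δc/c)² = (2×0.0804)² = 0.0258
δQ/Q = √(0.0995) = 0.315
Q = 6.92e+09, so δQ = 0.315 × 6.92e+09 = 2.18e+09.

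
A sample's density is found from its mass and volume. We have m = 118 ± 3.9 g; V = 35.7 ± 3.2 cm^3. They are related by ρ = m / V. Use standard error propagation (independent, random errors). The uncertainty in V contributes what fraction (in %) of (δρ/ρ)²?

(δρ/ρ)² = (1·δm/m)² + (-1·δV/V)²
  m term: (1×0.0331)² = 0.00109
  V term: (-1×0.0896)² = 0.00803
Total = 0.00913. Share from V = 0.00803/0.00913 = 0.880.

88.0%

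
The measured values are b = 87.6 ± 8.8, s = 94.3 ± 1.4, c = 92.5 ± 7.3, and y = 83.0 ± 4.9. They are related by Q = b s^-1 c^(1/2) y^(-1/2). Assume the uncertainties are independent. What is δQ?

0.111

Q is a product of powers, so relative uncertainties combine in quadrature:
  (1·δb/b)² = (1×0.100)² = 0.0101;  (-1·δs/s)² = (-1×0.0148)² = 0.000220;  (½·δc/c)² = (0.5×0.0789)² = 0.00156;  (−½·δy/y)² = (-0.5×0.0590)² = 0.000871
δQ/Q = √(0.0127) = 0.113
Q = 0.981, so δQ = 0.113 × 0.981 = 0.111.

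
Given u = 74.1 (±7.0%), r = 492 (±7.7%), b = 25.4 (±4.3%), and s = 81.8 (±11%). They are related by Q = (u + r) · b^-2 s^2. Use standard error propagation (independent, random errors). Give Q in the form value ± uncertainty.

Let w = u + r = 566. δw = √(δu² + δr²) = √(26.9 + 1440) = 38.2, so δw/w = 0.0675.
Q is then a monomial in w, b, s:
δQ/Q = √((δw/w)² + (-2·δb/b)² + (2·δs/s)²) = √(0.00456 + 0.00740 + 0.0484) = 0.246
Q = 5870, so δQ = 0.246 × 5870 = 1440.

5870 ± 1440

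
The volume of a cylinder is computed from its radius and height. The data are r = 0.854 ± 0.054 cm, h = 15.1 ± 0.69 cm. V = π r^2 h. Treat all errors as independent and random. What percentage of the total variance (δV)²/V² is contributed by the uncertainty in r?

(δV/V)² = (2·δr/r)² + (1·δh/h)²
  r term: (2×0.0632)² = 0.0160
  h term: (1×0.0457)² = 0.00209
Total = 0.0181. Share from r = 0.0160/0.0181 = 0.885.

88.5%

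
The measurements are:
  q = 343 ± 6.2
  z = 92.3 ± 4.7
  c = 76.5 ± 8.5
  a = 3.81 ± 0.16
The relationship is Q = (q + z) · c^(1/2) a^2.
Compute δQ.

5650

Let u = q + z = 435. δu = √(δq² + δz²) = √(38.4 + 22.1) = 7.78, so δu/u = 0.0179.
Q is then a monomial in u, c, a:
δQ/Q = √((δu/u)² + (½·δc/c)² + (2·δa/a)²) = √(0.000319 + 0.00309 + 0.00705) = 0.102
Q = 55300, so δQ = 0.102 × 55300 = 5650.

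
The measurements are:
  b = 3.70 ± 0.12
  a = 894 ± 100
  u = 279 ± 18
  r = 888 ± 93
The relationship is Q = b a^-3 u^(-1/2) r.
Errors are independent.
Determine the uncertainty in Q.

Since Q is a product/quotient, work with relative uncertainties:
  (1·δb/b)² = (1×0.0324)² = 0.00105;  (-3·δa/a)² = (-3×0.112)² = 0.113;  (−½·δu/u)² = (-0.5×0.0645)² = 0.00104;  (1·δr/r)² = (1×0.105)² = 0.0110
δQ/Q = √(0.126) = 0.354
Q = 2.75e-07, so δQ = 0.354 × 2.75e-07 = 9.76e-08.

9.76e-08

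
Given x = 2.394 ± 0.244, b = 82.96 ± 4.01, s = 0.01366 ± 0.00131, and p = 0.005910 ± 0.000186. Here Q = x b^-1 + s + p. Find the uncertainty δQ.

Let w = x·b^-1 = 0.02886. δw/w = √((1·δx/x)² + (-1·δb/b)²) = √(0.0104 + 0.00234) = 0.113, so δw = 0.00326.
Q = w + s + p: δQ = √(δw² + δs² + δp²) = √(1.06e-05 + 1.72e-06 + 3.46e-08) = 0.00351

0.00351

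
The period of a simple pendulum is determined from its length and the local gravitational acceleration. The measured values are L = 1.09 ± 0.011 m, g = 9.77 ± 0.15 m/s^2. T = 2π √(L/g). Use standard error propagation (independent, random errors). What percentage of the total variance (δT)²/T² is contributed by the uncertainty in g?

(δT/T)² = (½·δL/L)² + (−½·δg/g)²
  L term: (0.5×0.0101)² = 2.55e-05
  g term: (-0.5×0.0154)² = 5.89e-05
Total = 8.44e-05. Share from g = 5.89e-05/8.44e-05 = 0.698.

69.8%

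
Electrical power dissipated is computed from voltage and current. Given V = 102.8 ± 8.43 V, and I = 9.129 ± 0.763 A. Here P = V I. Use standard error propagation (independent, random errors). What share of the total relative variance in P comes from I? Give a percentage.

(δP/P)² = (1·δV/V)² + (1·δI/I)²
  V term: (1×0.0820)² = 0.00672
  I term: (1×0.0836)² = 0.00699
Total = 0.0137. Share from I = 0.00699/0.0137 = 0.510.

51.0%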